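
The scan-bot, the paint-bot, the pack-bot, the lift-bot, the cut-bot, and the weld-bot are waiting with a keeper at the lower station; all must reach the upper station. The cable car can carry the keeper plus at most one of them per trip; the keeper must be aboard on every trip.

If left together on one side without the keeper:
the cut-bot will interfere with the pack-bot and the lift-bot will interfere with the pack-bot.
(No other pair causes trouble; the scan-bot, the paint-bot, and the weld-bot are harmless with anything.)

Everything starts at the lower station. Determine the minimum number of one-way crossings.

13

Counting alone: the keeper can take at most 1 across per trip to the upper station, so moving all 6 needs at least 6 loaded trips out, with a return between consecutive ones — at least 11 crossings.
The safety rule pushes this higher. Following every safe sequence of crossings, the most of the 6 that can be at the upper station as the cable car arrives there on crossing 11 is 5 — never all 6.
So no plan with fewer than 13 crossings exists, and this one achieves 13:
1. Keeper goes to the upper station with the pack-bot.
2. Keeper goes back to the lower station alone.
3. Keeper goes to the upper station with the scan-bot.
4. Keeper goes back to the lower station alone.
5. Keeper goes to the upper station with the paint-bot.
6. Keeper goes back to the lower station alone.
7. Keeper goes to the upper station with the lift-bot.
8. Keeper goes back to the lower station with the pack-bot.
9. Keeper goes to the upper station with the cut-bot.
10. Keeper goes back to the lower station alone.
11. Keeper goes to the upper station with the weld-bot.
12. Keeper goes back to the lower station alone.
13. Keeper goes to the upper station with the pack-bot.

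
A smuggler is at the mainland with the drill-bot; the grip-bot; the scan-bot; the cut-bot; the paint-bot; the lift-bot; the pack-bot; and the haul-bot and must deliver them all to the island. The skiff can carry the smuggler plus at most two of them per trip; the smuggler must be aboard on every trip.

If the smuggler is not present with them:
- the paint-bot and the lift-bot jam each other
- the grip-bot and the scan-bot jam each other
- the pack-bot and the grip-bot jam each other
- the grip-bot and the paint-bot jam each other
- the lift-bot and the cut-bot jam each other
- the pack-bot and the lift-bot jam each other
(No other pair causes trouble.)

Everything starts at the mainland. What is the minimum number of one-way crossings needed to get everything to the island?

Counting alone: the smuggler can take at most 2 across per trip to the island, so moving all 8 needs at least 4 loaded trips out, with a return between consecutive ones — at least 7 crossings.
The safety rule pushes this higher. Following every safe sequence of crossings, the most of the 8 that can be at the island as the skiff arrives there on crossing 7 is 6 — never all 8.
So no plan with fewer than 9 crossings exists, and this one achieves 9:
1. Smuggler goes to the island with the grip-bot and the lift-bot.
2. Smuggler goes back to the mainland alone.
3. Smuggler goes to the island with the drill-bot and the scan-bot.
4. Smuggler goes back to the mainland with the grip-bot.
5. Smuggler goes to the island with the pack-bot and the paint-bot.
6. Smuggler goes back to the mainland with the lift-bot.
7. Smuggler goes to the island with the cut-bot and the haul-bot.
8. Smuggler goes back to the mainland alone.
9. Smuggler goes to the island with the grip-bot and the lift-bot.

9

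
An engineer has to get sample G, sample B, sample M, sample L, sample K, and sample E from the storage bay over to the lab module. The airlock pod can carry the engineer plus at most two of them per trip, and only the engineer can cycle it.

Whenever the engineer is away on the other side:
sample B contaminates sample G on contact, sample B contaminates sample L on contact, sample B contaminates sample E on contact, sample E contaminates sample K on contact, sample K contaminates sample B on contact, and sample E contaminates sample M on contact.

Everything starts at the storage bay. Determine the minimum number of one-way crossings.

Counting alone: the engineer can take at most 2 across per trip to the lab module, so moving all 6 needs at least 3 loaded trips out, with a return between consecutive ones — at least 5 crossings.
The safety rule pushes this higher. Following every safe sequence of crossings, the most of the 6 that can be at the lab module as the airlock pod arrives there on crossings 5, 7 is 4, 5 respectively — never all 6.
So no plan with fewer than 9 crossings exists, and this one achieves 9:
1. Engineer goes to the lab module with sample B and sample E.
2. Engineer goes back to the storage bay with sample B.
3. Engineer goes to the lab module with sample B and sample G.
4. Engineer goes back to the storage bay with sample B.
5. Engineer goes to the lab module with sample B and sample L.
6. Engineer goes back to the storage bay with sample B.
7. Engineer goes to the lab module with sample K and sample M.
8. Engineer goes back to the storage bay with sample E.
9. Engineer goes to the lab module with sample B and sample E.

9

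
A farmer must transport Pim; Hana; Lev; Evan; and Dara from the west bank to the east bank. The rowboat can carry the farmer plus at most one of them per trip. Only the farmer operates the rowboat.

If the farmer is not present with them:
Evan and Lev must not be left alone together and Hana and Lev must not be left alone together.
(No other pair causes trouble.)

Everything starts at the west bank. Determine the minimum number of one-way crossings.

Counting alone: the farmer can take at most 1 across per trip to the east bank, so moving all 5 needs at least 5 loaded trips out, with a return between consecutive ones — at least 9 crossings.
The safety rule pushes this higher. Following every safe sequence of crossings, the most of the 5 that can be at the east bank as the rowboat arrives there on crossing 9 is 4 — never all 5.
So no plan with fewer than 11 crossings exists, and this one achieves 11:
1. Farmer goes to the east bank with Lev.
2. Farmer goes back to the west bank alone.
3. Farmer goes to the east bank with Pim.
4. Farmer goes back to the west bank alone.
5. Farmer goes to the east bank with Hana.
6. Farmer goes back to the west bank with Lev.
7. Farmer goes to the east bank with Evan.
8. Farmer goes back to the west bank alone.
9. Farmer goes to the east bank with Dara.
10. Farmer goes back to the west bank alone.
11. Farmer goes to the east bank with Lev.

11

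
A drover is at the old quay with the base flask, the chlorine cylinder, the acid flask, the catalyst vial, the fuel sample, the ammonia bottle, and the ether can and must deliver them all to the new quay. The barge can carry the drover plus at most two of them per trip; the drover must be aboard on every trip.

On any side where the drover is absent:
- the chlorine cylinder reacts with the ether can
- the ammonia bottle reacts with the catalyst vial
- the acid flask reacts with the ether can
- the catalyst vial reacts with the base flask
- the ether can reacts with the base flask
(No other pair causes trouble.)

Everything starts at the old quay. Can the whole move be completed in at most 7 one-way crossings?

No

Counting alone: the drover can take at most 2 across per trip to the new quay, so moving all 7 needs at least 4 loaded trips out, with a return between consecutive ones — at least 7 crossings.
The safety rule pushes this higher. Following every safe sequence of crossings, the most of the 7 that can be at the new quay as the barge arrives there on crossing 7 is 6 — never all 7.
So the move cannot be finished within 7 crossings. (The shortest complete plan takes 9:)
1. Drover goes to the new quay with the catalyst vial and the ether can.  [the old quay: the acid flask, the ammonia bottle, the base flask, the chlorine cylinder, the fuel sample | the new quay: the catalyst vial, the ether can]
2. Drover goes back to the old quay alone.  [the old quay: the acid flask, the ammonia bottle, the base flask, the chlorine cylinder, the fuel sample | the new quay: the catalyst vial, the ether can]
3. Drover goes to the new quay with the chlorine cylinder.  [the old quay: the acid flask, the ammonia bottle, the base flask, the fuel sample | the new quay: the catalyst vial, the chlorine cylinder, the ether can]
4. Drover goes back to the old quay with the ether can.  [the old quay: the acid flask, the ammonia bottle, the base flask, the ether can, the fuel sample | the new quay: the catalyst vial, the chlorine cylinder]
5. Drover goes to the new quay with the acid flask and the base flask.  [the old quay: the ammonia bottle, the ether can, the fuel sample | the new quay: the acid flask, the base flask, the catalyst vial, the chlorine cylinder]
6. Drover goes back to the old quay with the catalyst vial.  [the old quay: the ammonia bottle, the catalyst vial, the ether can, the fuel sample | the new quay: the acid flask, the base flask, the chlorine cylinder]
7. Drover goes to the new quay with the ammonia bottle and the fuel sample.  [the old quay: the catalyst vial, the ether can | the new quay: the acid flask, the ammonia bottle, the base flask, the chlorine cylinder, the fuel sample]
8. Drover goes back to the old quay alone.  [the old quay: the catalyst vial, the ether can | the new quay: the acid flask, the ammonia bottle, the base flask, the chlorine cylinder, the fuel sample]
9. Drover goes to the new quay with the catalyst vial and the ether can.  [the old quay: — | the new quay: the acid flask, the ammonia bottle, the base flask, the catalyst vial, the chlorine cylinder, the ether can, the fuel sample]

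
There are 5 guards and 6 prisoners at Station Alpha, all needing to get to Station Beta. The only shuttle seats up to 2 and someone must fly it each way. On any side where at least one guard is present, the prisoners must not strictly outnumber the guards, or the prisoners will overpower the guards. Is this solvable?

The prisoners already outnumber the guards at Station Alpha before anyone moves, so the starting position itself is disallowed.

No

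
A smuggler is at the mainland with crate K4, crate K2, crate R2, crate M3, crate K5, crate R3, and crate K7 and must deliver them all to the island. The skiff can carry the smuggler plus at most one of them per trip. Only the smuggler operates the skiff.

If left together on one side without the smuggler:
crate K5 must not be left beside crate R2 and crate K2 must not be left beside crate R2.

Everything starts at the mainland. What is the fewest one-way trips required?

Counting alone: the smuggler can take at most 1 across per trip to the island, so moving all 7 needs at least 7 loaded trips out, with a return between consecutive ones — at least 13 crossings.
The safety rule pushes this higher. Following every safe sequence of crossings, the most of the 7 that can be at the island as the skiff arrives there on crossing 13 is 6 — never all 7.
So no plan with fewer than 15 crossings exists, and this one achieves 15:
1. Smuggler goes to the island with crate R2.
2. Smuggler goes back to the mainland alone.
3. Smuggler goes to the island with crate K4.
4. Smuggler goes back to the mainland alone.
5. Smuggler goes to the island with crate K2.
6. Smuggler goes back to the mainland with crate R2.
7. Smuggler goes to the island with crate K5.
8. Smuggler goes back to the mainland alone.
9. Smuggler goes to the island with crate M3.
10. Smuggler goes back to the mainland alone.
11. Smuggler goes to the island with crate R3.
12. Smuggler goes back to the mainland alone.
13. Smuggler goes to the island with crate K7.
14. Smuggler goes back to the mainland alone.
15. Smuggler goes to the island with crate R2.

15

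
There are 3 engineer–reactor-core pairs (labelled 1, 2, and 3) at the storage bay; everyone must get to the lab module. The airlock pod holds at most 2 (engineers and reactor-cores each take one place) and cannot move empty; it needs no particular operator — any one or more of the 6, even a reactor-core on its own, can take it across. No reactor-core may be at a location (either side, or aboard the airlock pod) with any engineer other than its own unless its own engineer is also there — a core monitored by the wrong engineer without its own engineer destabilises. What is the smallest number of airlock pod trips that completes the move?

Counting alone: each trip to the lab module takes at most 2 across and each return brings at least 1 back, so after t trips out (and t−1 returns) at most 2t − (t−1) of the 6 are across; that first reaches 6 at t = 5, so at least 9 crossings are needed.
The safety rule pushes this higher. Following every safe sequence of crossings, the most of the 6 that can be at the lab module as the airlock pod arrives there on crossing 9 is 5 — never all 6.
So no plan with fewer than 11 crossings exists, and this one achieves 11:
1. engineer 1 and reactor-core 1 cross → the lab module.
2. engineer 1 crosses ← the storage bay.
3. reactor-core 2 and reactor-core 3 cross → the lab module.
4. reactor-core 1 crosses ← the storage bay.
5. engineer 2 and engineer 3 cross → the lab module.
6. engineer 2 and reactor-core 2 cross ← the storage bay.
7. engineer 1 and engineer 2 cross → the lab module.
8. reactor-core 3 crosses ← the storage bay.
9. reactor-core 1 and reactor-core 2 cross → the lab module.
10. engineer 3 crosses ← the storage bay.
11. engineer 3 and reactor-core 3 cross → the lab module.

11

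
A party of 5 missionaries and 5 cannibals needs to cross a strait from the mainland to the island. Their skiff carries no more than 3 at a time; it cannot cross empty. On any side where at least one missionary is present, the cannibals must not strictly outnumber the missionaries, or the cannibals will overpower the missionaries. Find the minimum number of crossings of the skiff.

Counting alone: each trip to the island takes at most 3 across and each return brings at least 1 back, so after t trips out (and t−1 returns) at most 3t − (t−1) of the 10 are across; that first reaches 10 at t = 5, so at least 9 crossings are needed.
The safety rule pushes this higher. Following every safe sequence of crossings, the most of the 10 that can be at the island as the skiff arrives there on crossing 9 is 9 — never all 10.
So no plan with fewer than 11 crossings exists, and this one achieves 11:
1. 2 cannibals → the island.  (the mainland: 5M 3C; the island: 0M 2C)
2. 1 cannibal ← the mainland.  (the mainland: 5M 4C; the island: 0M 1C)
3. 3 cannibals → the island.  (the mainland: 5M 1C; the island: 0M 4C)
4. 1 cannibal ← the mainland.  (the mainland: 5M 2C; the island: 0M 3C)
5. 3 missionaries → the island.  (the mainland: 2M 2C; the island: 3M 3C)
6. 1 missionary and 1 cannibal ← the mainland.  (the mainland: 3M 3C; the island: 2M 2C)
7. 3 missionaries → the island.  (the mainland: 0M 3C; the island: 5M 2C)
8. 1 cannibal ← the mainland.  (the mainland: 0M 4C; the island: 5M 1C)
9. 2 cannibals → the island.  (the mainland: 0M 2C; the island: 5M 3C)
10. 1 cannibal ← the mainland.  (the mainland: 0M 3C; the island: 5M 2C)
11. 3 cannibals → the island.  (the mainland: 0M 0C; the island: 5M 5C)

11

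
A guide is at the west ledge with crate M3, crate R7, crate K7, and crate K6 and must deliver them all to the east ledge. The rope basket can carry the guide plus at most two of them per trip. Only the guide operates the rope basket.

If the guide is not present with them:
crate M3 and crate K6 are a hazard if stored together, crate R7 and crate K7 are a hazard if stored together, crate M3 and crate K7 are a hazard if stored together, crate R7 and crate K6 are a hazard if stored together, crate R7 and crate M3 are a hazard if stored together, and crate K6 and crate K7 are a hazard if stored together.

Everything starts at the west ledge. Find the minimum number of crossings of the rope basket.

Whatever the first load, the items left behind include a forbidden pair without the guide. No opening move is safe, so no plan exists.

impossible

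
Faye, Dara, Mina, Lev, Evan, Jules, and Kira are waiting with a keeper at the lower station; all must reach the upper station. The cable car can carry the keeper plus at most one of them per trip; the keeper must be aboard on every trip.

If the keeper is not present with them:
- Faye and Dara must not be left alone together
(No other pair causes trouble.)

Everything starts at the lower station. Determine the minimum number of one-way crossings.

Counting alone: the keeper can take at most 1 across per trip to the upper station, so moving all 7 needs at least 7 loaded trips out, with a return between consecutive ones — at least 13 crossings.
The plan below uses exactly 13 crossings, so it is optimal:
1. Keeper goes to the upper station with Faye.  [the lower station: Dara, Evan, Jules, Kira, Lev, Mina | the upper station: Faye]
2. Keeper goes back to the lower station alone.  [the lower station: Dara, Evan, Jules, Kira, Lev, Mina | the upper station: Faye]
3. Keeper goes to the upper station with Mina.  [the lower station: Dara, Evan, Jules, Kira, Lev | the upper station: Faye, Mina]
4. Keeper goes back to the lower station alone.  [the lower station: Dara, Evan, Jules, Kira, Lev | the upper station: Faye, Mina]
5. Keeper goes to the upper station with Lev.  [the lower station: Dara, Evan, Jules, Kira | the upper station: Faye, Lev, Mina]
6. Keeper goes back to the lower station alone.  [the lower station: Dara, Evan, Jules, Kira | the upper station: Faye, Lev, Mina]
7. Keeper goes to the upper station with Evan.  [the lower station: Dara, Jules, Kira | the upper station: Evan, Faye, Lev, Mina]
8. Keeper goes back to the lower station alone.  [the lower station: Dara, Jules, Kira | the upper station: Evan, Faye, Lev, Mina]
9. Keeper goes to the upper station with Jules.  [the lower station: Dara, Kira | the upper station: Evan, Faye, Jules, Lev, Mina]
10. Keeper goes back to the lower station alone.  [the lower station: Dara, Kira | the upper station: Evan, Faye, Jules, Lev, Mina]
11. Keeper goes to the upper station with Kira.  [the lower station: Dara | the upper station: Evan, Faye, Jules, Kira, Lev, Mina]
12. Keeper goes back to the lower station alone.  [the lower station: Dara | the upper station: Evan, Faye, Jules, Kira, Lev, Mina]
13. Keeper goes to the upper station with Dara.  [the lower station: — | the upper station: Dara, Evan, Faye, Jules, Kira, Lev, Mina]

13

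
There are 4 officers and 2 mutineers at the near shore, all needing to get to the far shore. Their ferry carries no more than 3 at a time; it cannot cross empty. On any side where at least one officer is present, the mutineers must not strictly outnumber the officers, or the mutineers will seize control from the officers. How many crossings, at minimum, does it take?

5

Counting alone: each trip to the far shore takes at most 3 across and each return brings at least 1 back, so after t trips out (and t−1 returns) at most 3t − (t−1) of the 6 are across; that first reaches 6 at t = 3, so at least 5 crossings are needed.
The plan below uses exactly 5 crossings, so it is optimal:
1. 2 mutineers → the far shore.  (the near shore: 4O 0M; the far shore: 0O 2M)
2. 1 mutineer ← the near shore.  (the near shore: 4O 1M; the far shore: 0O 1M)
3. 2 officers and 1 mutineer → the far shore.  (the near shore: 2O 0M; the far shore: 2O 2M)
4. 1 mutineer ← the near shore.  (the near shore: 2O 1M; the far shore: 2O 1M)
5. 2 officers and 1 mutineer → the far shore.  (the near shore: 0O 0M; the far shore: 4O 2M)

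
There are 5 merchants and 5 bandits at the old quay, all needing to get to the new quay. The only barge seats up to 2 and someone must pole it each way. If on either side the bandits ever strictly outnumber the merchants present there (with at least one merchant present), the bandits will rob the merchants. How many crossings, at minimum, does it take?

Following every safe sequence of crossings from the start, the most of the 10 that can be at the new quay as the barge arrives there on crossings 1, 3, 5, 7 is 2, 3, 4, 5 respectively; the best ever achieved is 5 of 10.
From crossing 9 on, no configuration arises that was not already reachable earlier: only 13 distinct safe configurations (who is on which side, and where the barge is) can ever be reached, none of them has everyone across, and every continuation just revisits them. They are: 0 merchants + 0 bandits across (barge back at the start); 0 merchants + 1 bandit across (barge there); 0 merchants + 1 bandit across (barge back at the start); 0 merchants + 2 bandits across (barge there); 0 merchants + 2 bandits across (barge back at the start); 0 merchants + 3 bandits across (barge there); 0 merchants + 3 bandits across (barge back at the start); 0 merchants + 4 bandits across (barge there); 0 merchants + 4 bandits across (barge back at the start); 0 merchants + 5 bandits across (barge there); 1 merchant + 1 bandit across (barge there); 1 merchant + 1 bandit across (barge back at the start); 2 merchants + 2 bandits across (barge there). So no valid plan exists.

impossible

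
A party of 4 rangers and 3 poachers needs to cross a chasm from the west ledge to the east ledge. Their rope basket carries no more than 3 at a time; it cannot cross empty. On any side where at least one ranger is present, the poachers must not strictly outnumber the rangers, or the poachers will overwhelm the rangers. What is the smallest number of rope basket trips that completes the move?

5

Counting alone: each trip to the east ledge takes at most 3 across and each return brings at least 1 back, so after t trips out (and t−1 returns) at most 3t − (t−1) of the 7 are across; that first reaches 7 at t = 3, so at least 5 crossings are needed.
The plan below uses exactly 5 crossings, so it is optimal:
1. 3 poachers → the east ledge.  (the west ledge: 4R 0P; the east ledge: 0R 3P)
2. 1 poacher ← the west ledge.  (the west ledge: 4R 1P; the east ledge: 0R 2P)
3. 3 rangers → the east ledge.  (the west ledge: 1R 1P; the east ledge: 3R 2P)
4. 1 ranger ← the west ledge.  (the west ledge: 2R 1P; the east ledge: 2R 2P)
5. 2 rangers and 1 poacher → the east ledge.  (the west ledge: 0R 0P; the east ledge: 4R 3P)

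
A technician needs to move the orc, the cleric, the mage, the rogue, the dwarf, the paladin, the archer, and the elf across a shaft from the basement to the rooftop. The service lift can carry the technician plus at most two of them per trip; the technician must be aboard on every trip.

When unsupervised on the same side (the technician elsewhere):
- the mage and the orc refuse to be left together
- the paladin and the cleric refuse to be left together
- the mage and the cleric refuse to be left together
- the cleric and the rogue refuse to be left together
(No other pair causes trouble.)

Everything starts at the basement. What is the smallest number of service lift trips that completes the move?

9

Counting alone: the technician can take at most 2 across per trip to the rooftop, so moving all 8 needs at least 4 loaded trips out, with a return between consecutive ones — at least 7 crossings.
The safety rule pushes this higher. Following every safe sequence of crossings, the most of the 8 that can be at the rooftop as the service lift arrives there on crossing 7 is 7 — never all 8.
So no plan with fewer than 9 crossings exists, and this one achieves 9:
1. Technician goes to the rooftop with the cleric and the orc.  [the basement: the archer, the dwarf, the elf, the mage, the paladin, the rogue | the rooftop: the cleric, the orc]
2. Technician goes back to the basement alone.  [the basement: the archer, the dwarf, the elf, the mage, the paladin, the rogue | the rooftop: the cleric, the orc]
3. Technician goes to the rooftop with the dwarf.  [the basement: the archer, the elf, the mage, the paladin, the rogue | the rooftop: the cleric, the dwarf, the orc]
4. Technician goes back to the basement alone.  [the basement: the archer, the elf, the mage, the paladin, the rogue | the rooftop: the cleric, the dwarf, the orc]
5. Technician goes to the rooftop with the archer and the elf.  [the basement: the mage, the paladin, the rogue | the rooftop: the archer, the cleric, the dwarf, the elf, the orc]
6. Technician goes back to the basement alone.  [the basement: the mage, the paladin, the rogue | the rooftop: the archer, the cleric, the dwarf, the elf, the orc]
7. Technician goes to the rooftop with the paladin and the rogue.  [the basement: the mage | the rooftop: the archer, the cleric, the dwarf, the elf, the orc, the paladin, the rogue]
8. Technician goes back to the basement with the cleric.  [the basement: the cleric, the mage | the rooftop: the archer, the dwarf, the elf, the orc, the paladin, the rogue]
9. Technician goes to the rooftop with the cleric and the mage.  [the basement: — | the rooftop: the archer, the cleric, the dwarf, the elf, the mage, the orc, the paladin, the rogue]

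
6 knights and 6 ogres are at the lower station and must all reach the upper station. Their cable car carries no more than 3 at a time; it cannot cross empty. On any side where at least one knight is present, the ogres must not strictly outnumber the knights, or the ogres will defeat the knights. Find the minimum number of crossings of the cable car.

Following every safe sequence of crossings from the start, the most of the 12 that can be at the upper station as the cable car arrives there on crossings 1, 3, 5 is 3, 5, 6 respectively; the best ever achieved is 6 of 12.
From crossing 7 on, no configuration arises that was not already reachable earlier: only 17 distinct safe configurations (who is on which side, and where the cable car is) can ever be reached, none of them has everyone across, and every continuation just revisits them. They are: 0 knights + 0 ogres across (cable car back at the start); 0 knights + 1 ogre across (cable car there); 0 knights + 1 ogre across (cable car back at the start); 0 knights + 2 ogres across (cable car there); 0 knights + 2 ogres across (cable car back at the start); 0 knights + 3 ogres across (cable car there); 0 knights + 3 ogres across (cable car back at the start); 0 knights + 4 ogres across (cable car there); 0 knights + 4 ogres across (cable car back at the start); 0 knights + 5 ogres across (cable car there); 0 knights + 5 ogres across (cable car back at the start); 0 knights + 6 ogres across (cable car there); 1 knight + 1 ogre across (cable car there); 1 knight + 1 ogre across (cable car back at the start); 2 knights + 2 ogres across (cable car there); 2 knights + 2 ogres across (cable car back at the start); 3 knights + 3 ogres across (cable car there). So no valid plan exists.

impossible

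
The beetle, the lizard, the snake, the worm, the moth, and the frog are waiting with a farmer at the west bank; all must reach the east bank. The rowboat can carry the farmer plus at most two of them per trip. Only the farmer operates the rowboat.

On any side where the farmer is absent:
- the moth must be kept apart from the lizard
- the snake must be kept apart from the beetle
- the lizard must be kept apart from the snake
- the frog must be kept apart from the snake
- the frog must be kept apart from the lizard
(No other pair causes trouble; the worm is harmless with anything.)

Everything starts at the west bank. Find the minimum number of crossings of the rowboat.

Counting alone: the farmer can take at most 2 across per trip to the east bank, so moving all 6 needs at least 3 loaded trips out, with a return between consecutive ones — at least 5 crossings.
The safety rule pushes this higher. Following every safe sequence of crossings, the most of the 6 that can be at the east bank as the rowboat arrives there on crossings 5, 7 is 4, 5 respectively — never all 6.
So no plan with fewer than 9 crossings exists, and this one achieves 9:
1. Farmer goes to the east bank with the lizard and the snake.  [the west bank: the beetle, the frog, the moth, the worm | the east bank: the lizard, the snake]
2. Farmer goes back to the west bank with the lizard.  [the west bank: the beetle, the frog, the lizard, the moth, the worm | the east bank: the snake]
3. Farmer goes to the east bank with the beetle and the lizard.  [the west bank: the frog, the moth, the worm | the east bank: the beetle, the lizard, the snake]
4. Farmer goes back to the west bank with the snake.  [the west bank: the frog, the moth, the snake, the worm | the east bank: the beetle, the lizard]
5. Farmer goes to the east bank with the snake and the worm.  [the west bank: the frog, the moth | the east bank: the beetle, the lizard, the snake, the worm]
6. Farmer goes back to the west bank with the snake.  [the west bank: the frog, the moth, the snake | the east bank: the beetle, the lizard, the worm]
7. Farmer goes to the east bank with the frog and the moth.  [the west bank: the snake | the east bank: the beetle, the frog, the lizard, the moth, the worm]
8. Farmer goes back to the west bank with the lizard.  [the west bank: the lizard, the snake | the east bank: the beetle, the frog, the moth, the worm]
9. Farmer goes to the east bank with the lizard and the snake.  [the west bank: — | the east bank: the beetle, the frog, the lizard, the moth, the snake, the worm]

9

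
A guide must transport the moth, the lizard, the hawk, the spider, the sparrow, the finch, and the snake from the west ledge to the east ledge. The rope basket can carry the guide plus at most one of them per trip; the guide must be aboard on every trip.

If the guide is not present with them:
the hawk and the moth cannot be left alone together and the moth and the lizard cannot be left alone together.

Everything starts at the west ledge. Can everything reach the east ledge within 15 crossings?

Yes — this plan uses 15 crossings (≤ 15):
1. Guide goes to the east ledge with the moth.
2. Guide goes back to the west ledge alone.
3. Guide goes to the east ledge with the lizard.
4. Guide goes back to the west ledge with the moth.
5. Guide goes to the east ledge with the hawk.
6. Guide goes back to the west ledge alone.
7. Guide goes to the east ledge with the spider.
8. Guide goes back to the west ledge alone.
9. Guide goes to the east ledge with the sparrow.
10. Guide goes back to the west ledge alone.
11. Guide goes to the east ledge with the finch.
12. Guide goes back to the west ledge alone.
13. Guide goes to the east ledge with the snake.
14. Guide goes back to the west ledge alone.
15. Guide goes to the east ledge with the moth.

Yes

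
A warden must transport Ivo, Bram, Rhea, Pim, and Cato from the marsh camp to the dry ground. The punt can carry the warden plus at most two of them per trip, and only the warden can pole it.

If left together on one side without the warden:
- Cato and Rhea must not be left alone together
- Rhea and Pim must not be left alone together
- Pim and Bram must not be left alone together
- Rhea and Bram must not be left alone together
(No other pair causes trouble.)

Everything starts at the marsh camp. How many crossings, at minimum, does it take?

Counting alone: the warden can take at most 2 across per trip to the dry ground, so moving all 5 needs at least 3 loaded trips out, with a return between consecutive ones — at least 5 crossings.
The safety rule pushes this higher. Following every safe sequence of crossings, the most of the 5 that can be at the dry ground as the punt arrives there on crossing 5 is 4 — never all 5.
So no plan with fewer than 7 crossings exists, and this one achieves 7:
1. Warden goes to the dry ground with Bram and Rhea.
2. Warden goes back to the marsh camp with Bram.
3. Warden goes to the dry ground with Bram and Ivo.
4. Warden goes back to the marsh camp with Bram.
5. Warden goes to the dry ground with Bram and Cato.
6. Warden goes back to the marsh camp with Rhea.
7. Warden goes to the dry ground with Pim and Rhea.

7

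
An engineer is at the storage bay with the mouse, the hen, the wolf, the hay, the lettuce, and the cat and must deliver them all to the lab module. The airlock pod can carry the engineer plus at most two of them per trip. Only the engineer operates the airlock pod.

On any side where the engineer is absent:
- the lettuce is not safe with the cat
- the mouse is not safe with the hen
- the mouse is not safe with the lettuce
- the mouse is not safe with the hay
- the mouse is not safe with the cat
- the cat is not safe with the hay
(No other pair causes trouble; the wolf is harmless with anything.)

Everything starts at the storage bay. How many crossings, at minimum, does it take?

Counting alone: the engineer can take at most 2 across per trip to the lab module, so moving all 6 needs at least 3 loaded trips out, with a return between consecutive ones — at least 5 crossings.
The safety rule pushes this higher. Following every safe sequence of crossings, the most of the 6 that can be at the lab module as the airlock pod arrives there on crossings 5, 7 is 4, 5 respectively — never all 6.
So no plan with fewer than 9 crossings exists, and this one achieves 9:
1. Engineer goes to the lab module with the cat and the mouse.
2. Engineer goes back to the storage bay with the mouse.
3. Engineer goes to the lab module with the hen and the mouse.
4. Engineer goes back to the storage bay with the mouse.
5. Engineer goes to the lab module with the mouse and the wolf.
6. Engineer goes back to the storage bay with the mouse.
7. Engineer goes to the lab module with the hay and the lettuce.
8. Engineer goes back to the storage bay with the cat.
9. Engineer goes to the lab module with the cat and the mouse.

9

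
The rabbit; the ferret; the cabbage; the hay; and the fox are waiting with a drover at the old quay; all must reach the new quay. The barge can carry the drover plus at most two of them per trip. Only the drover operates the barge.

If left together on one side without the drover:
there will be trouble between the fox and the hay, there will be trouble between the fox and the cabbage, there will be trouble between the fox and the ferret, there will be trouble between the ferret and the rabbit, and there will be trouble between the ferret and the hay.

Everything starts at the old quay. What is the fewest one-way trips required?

7

Counting alone: the drover can take at most 2 across per trip to the new quay, so moving all 5 needs at least 3 loaded trips out, with a return between consecutive ones — at least 5 crossings.
The safety rule pushes this higher. Following every safe sequence of crossings, the most of the 5 that can be at the new quay as the barge arrives there on crossing 5 is 4 — never all 5.
So no plan with fewer than 7 crossings exists, and this one achieves 7:
1. Drover goes to the new quay with the ferret and the fox.  [the old quay: the cabbage, the hay, the rabbit | the new quay: the ferret, the fox]
2. Drover goes back to the old quay with the ferret.  [the old quay: the cabbage, the ferret, the hay, the rabbit | the new quay: the fox]
3. Drover goes to the new quay with the ferret and the rabbit.  [the old quay: the cabbage, the hay | the new quay: the ferret, the fox, the rabbit]
4. Drover goes back to the old quay with the ferret.  [the old quay: the cabbage, the ferret, the hay | the new quay: the fox, the rabbit]
5. Drover goes to the new quay with the cabbage and the hay.  [the old quay: the ferret | the new quay: the cabbage, the fox, the hay, the rabbit]
6. Drover goes back to the old quay with the fox.  [the old quay: the ferret, the fox | the new quay: the cabbage, the hay, the rabbit]
7. Drover goes to the new quay with the ferret and the fox.  [the old quay: — | the new quay: the cabbage, the ferret, the fox, the hay, the rabbit]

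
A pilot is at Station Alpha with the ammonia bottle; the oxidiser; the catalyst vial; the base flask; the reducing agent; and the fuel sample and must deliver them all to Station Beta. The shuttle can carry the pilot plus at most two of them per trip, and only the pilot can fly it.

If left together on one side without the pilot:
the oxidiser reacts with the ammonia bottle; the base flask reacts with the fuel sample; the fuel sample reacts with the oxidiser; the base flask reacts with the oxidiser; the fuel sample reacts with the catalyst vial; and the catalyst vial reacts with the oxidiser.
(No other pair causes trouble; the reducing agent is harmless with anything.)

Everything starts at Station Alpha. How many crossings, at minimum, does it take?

Counting alone: the pilot can take at most 2 across per trip to Station Beta, so moving all 6 needs at least 3 loaded trips out, with a return between consecutive ones — at least 5 crossings.
The safety rule pushes this higher. Following every safe sequence of crossings, the most of the 6 that can be at Station Beta as the shuttle arrives there on crossings 5, 7 is 4, 5 respectively — never all 6.
So no plan with fewer than 9 crossings exists, and this one achieves 9:
1. Pilot goes to Station Beta with the fuel sample and the oxidiser.
2. Pilot goes back to Station Alpha with the oxidiser.
3. Pilot goes to Station Beta with the ammonia bottle and the oxidiser.
4. Pilot goes back to Station Alpha with the oxidiser.
5. Pilot goes to Station Beta with the oxidiser and the reducing agent.
6. Pilot goes back to Station Alpha with the oxidiser.
7. Pilot goes to Station Beta with the base flask and the catalyst vial.
8. Pilot goes back to Station Alpha with the fuel sample.
9. Pilot goes to Station Beta with the fuel sample and the oxidiser.

9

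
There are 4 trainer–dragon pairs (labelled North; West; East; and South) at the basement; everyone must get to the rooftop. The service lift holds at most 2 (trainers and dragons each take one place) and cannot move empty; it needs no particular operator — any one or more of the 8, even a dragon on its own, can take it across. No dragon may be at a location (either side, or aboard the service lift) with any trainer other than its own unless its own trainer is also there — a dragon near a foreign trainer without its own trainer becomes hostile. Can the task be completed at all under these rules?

Following every safe sequence of crossings from the start, the most of the 8 that can be at the rooftop as the service lift arrives there on crossings 1, 3, 5 is 2, 3, 4 respectively; the best ever achieved is 4 of 8.
From crossing 7 on, no configuration arises that was not already reachable earlier: only 44 distinct safe configurations (who is on which side, and where the service lift is) can ever be reached, none of them has everyone across, and every continuation just revisits them. So no valid plan exists.

No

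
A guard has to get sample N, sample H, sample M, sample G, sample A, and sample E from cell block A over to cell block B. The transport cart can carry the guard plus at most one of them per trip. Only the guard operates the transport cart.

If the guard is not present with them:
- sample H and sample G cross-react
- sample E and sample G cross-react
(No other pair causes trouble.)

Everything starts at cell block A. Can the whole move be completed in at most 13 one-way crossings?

Yes — this plan uses 13 crossings (≤ 13):
1. Guard goes to cell block B with sample G.  [cell block A: sample A, sample E, sample H, sample M, sample N | cell block B: sample G]
2. Guard goes back to cell block A alone.  [cell block A: sample A, sample E, sample H, sample M, sample N | cell block B: sample G]
3. Guard goes to cell block B with sample N.  [cell block A: sample A, sample E, sample H, sample M | cell block B: sample G, sample N]
4. Guard goes back to cell block A alone.  [cell block A: sample A, sample E, sample H, sample M | cell block B: sample G, sample N]
5. Guard goes to cell block B with sample H.  [cell block A: sample A, sample E, sample M | cell block B: sample G, sample H, sample N]
6. Guard goes back to cell block A with sample G.  [cell block A: sample A, sample E, sample G, sample M | cell block B: sample H, sample N]
7. Guard goes to cell block B with sample E.  [cell block A: sample A, sample G, sample M | cell block B: sample E, sample H, sample N]
8. Guard goes back to cell block A alone.  [cell block A: sample A, sample G, sample M | cell block B: sample E, sample H, sample N]
9. Guard goes to cell block B with sample M.  [cell block A: sample A, sample G | cell block B: sample E, sample H, sample M, sample N]
10. Guard goes back to cell block A alone.  [cell block A: sample A, sample G | cell block B: sample E, sample H, sample M, sample N]
11. Guard goes to cell block B with sample A.  [cell block A: sample G | cell block B: sample A, sample E, sample H, sample M, sample N]
12. Guard goes back to cell block A alone.  [cell block A: sample G | cell block B: sample A, sample E, sample H, sample M, sample N]
13. Guard goes to cell block B with sample G.  [cell block A: — | cell block B: sample A, sample E, sample G, sample H, sample M, sample N]

Yes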